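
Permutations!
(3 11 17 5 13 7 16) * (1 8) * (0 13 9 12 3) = (0 13 7 16)(1 8)(3 11 17 5 9 12) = [13, 8, 2, 11, 4, 9, 6, 16, 1, 12, 10, 17, 3, 7, 14, 15, 0, 5]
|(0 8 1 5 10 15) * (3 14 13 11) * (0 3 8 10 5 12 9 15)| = 18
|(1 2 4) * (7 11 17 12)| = 12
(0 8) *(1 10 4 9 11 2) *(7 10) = (0 8)(1 7 10 4 9 11 2) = [8, 7, 1, 3, 9, 5, 6, 10, 0, 11, 4, 2]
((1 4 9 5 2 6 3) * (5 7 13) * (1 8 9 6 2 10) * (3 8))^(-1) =((1 4 6 8 9 7 13 5 10))^(-1) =(1 10 5 13 7 9 8 6 4)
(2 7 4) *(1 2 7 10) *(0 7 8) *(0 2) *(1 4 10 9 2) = (0 7 10 4 8 1)(2 9) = [7, 0, 9, 3, 8, 5, 6, 10, 1, 2, 4]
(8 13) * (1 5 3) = (1 5 3)(8 13) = [0, 5, 2, 1, 4, 3, 6, 7, 13, 9, 10, 11, 12, 8]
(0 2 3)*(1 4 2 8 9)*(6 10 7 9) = [8, 4, 3, 0, 2, 5, 10, 9, 6, 1, 7] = (0 8 6 10 7 9 1 4 2 3)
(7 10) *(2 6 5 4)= (2 6 5 4)(7 10)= [0, 1, 6, 3, 2, 4, 5, 10, 8, 9, 7]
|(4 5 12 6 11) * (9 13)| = 10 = |(4 5 12 6 11)(9 13)|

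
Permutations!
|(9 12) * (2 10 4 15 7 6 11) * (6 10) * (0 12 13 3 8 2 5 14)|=44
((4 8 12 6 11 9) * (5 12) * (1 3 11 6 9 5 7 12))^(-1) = (1 5 11 3)(4 9 12 7 8)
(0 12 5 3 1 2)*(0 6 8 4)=(0 12 5 3 1 2 6 8 4)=[12, 2, 6, 1, 0, 3, 8, 7, 4, 9, 10, 11, 5]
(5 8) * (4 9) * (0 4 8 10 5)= (0 4 9 8)(5 10)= [4, 1, 2, 3, 9, 10, 6, 7, 0, 8, 5]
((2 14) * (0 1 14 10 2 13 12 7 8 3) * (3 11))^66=((0 1 14 13 12 7 8 11 3)(2 10))^66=(0 13 8)(1 12 11)(3 14 7)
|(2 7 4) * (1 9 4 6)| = |(1 9 4 2 7 6)| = 6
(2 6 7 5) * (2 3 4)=(2 6 7 5 3 4)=[0, 1, 6, 4, 2, 3, 7, 5]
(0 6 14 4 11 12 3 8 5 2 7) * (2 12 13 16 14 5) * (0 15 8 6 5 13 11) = (0 5 12 3 6 13 16 14 4)(2 7 15 8) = [5, 1, 7, 6, 0, 12, 13, 15, 2, 9, 10, 11, 3, 16, 4, 8, 14]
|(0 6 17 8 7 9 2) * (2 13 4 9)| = |(0 6 17 8 7 2)(4 9 13)| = 6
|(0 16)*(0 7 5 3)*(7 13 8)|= 7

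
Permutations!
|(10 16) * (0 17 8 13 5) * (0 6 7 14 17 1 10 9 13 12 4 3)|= |(0 1 10 16 9 13 5 6 7 14 17 8 12 4 3)|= 15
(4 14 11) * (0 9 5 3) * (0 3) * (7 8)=(0 9 5)(4 14 11)(7 8)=[9, 1, 2, 3, 14, 0, 6, 8, 7, 5, 10, 4, 12, 13, 11]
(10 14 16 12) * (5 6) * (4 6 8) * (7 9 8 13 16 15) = (4 6 5 13 16 12 10 14 15 7 9 8) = [0, 1, 2, 3, 6, 13, 5, 9, 4, 8, 14, 11, 10, 16, 15, 7, 12]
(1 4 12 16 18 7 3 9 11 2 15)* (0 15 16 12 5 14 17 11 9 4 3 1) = [15, 3, 16, 4, 5, 14, 6, 1, 8, 9, 10, 2, 12, 13, 17, 0, 18, 11, 7] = (0 15)(1 3 4 5 14 17 11 2 16 18 7)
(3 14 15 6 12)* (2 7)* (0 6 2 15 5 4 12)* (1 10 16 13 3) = (0 6)(1 10 16 13 3 14 5 4 12)(2 7 15) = [6, 10, 7, 14, 12, 4, 0, 15, 8, 9, 16, 11, 1, 3, 5, 2, 13]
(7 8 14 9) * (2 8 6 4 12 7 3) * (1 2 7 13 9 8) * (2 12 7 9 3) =(1 12 13 3 9 2)(4 7 6)(8 14) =[0, 12, 1, 9, 7, 5, 4, 6, 14, 2, 10, 11, 13, 3, 8]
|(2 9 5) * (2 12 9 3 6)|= |(2 3 6)(5 12 9)|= 3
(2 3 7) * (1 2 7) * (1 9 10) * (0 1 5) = (0 1 2 3 9 10 5) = [1, 2, 3, 9, 4, 0, 6, 7, 8, 10, 5]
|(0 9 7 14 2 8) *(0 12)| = 7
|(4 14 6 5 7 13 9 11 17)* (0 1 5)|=|(0 1 5 7 13 9 11 17 4 14 6)|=11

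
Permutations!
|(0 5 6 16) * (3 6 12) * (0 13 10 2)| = |(0 5 12 3 6 16 13 10 2)| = 9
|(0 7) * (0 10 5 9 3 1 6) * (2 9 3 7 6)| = 14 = |(0 6)(1 2 9 7 10 5 3)|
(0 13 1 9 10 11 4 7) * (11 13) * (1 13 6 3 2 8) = (13)(0 11 4 7)(1 9 10 6 3 2 8) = [11, 9, 8, 2, 7, 5, 3, 0, 1, 10, 6, 4, 12, 13]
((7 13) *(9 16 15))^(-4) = ((7 13)(9 16 15))^(-4) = (9 15 16)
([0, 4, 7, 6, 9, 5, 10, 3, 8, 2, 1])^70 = [0, 6, 4, 2, 10, 5, 7, 9, 8, 1, 3]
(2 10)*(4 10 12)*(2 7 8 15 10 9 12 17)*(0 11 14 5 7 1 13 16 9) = (0 11 14 5 7 8 15 10 1 13 16 9 12 4)(2 17) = [11, 13, 17, 3, 0, 7, 6, 8, 15, 12, 1, 14, 4, 16, 5, 10, 9, 2]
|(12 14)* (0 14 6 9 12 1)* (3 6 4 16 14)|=9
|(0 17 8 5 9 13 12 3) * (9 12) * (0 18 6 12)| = |(0 17 8 5)(3 18 6 12)(9 13)| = 4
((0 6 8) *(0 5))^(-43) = (0 6 8 5)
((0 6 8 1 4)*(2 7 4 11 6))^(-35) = (0 2 7 4)(1 11 6 8)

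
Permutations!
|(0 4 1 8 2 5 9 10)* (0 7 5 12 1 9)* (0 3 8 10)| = |(0 4 9)(1 10 7 5 3 8 2 12)| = 24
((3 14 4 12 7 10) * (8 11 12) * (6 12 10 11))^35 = (3 10 11 7 12 6 8 4 14)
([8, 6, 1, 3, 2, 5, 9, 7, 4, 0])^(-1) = (0 9 6 1 2 4 8)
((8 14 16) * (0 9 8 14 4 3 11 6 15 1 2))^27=((0 9 8 4 3 11 6 15 1 2)(14 16))^27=(0 15 3 9 1 11 8 2 6 4)(14 16)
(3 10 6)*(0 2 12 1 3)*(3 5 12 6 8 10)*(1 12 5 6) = (12)(0 2 1 6)(8 10) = [2, 6, 1, 3, 4, 5, 0, 7, 10, 9, 8, 11, 12]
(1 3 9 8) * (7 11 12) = (1 3 9 8)(7 11 12) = [0, 3, 2, 9, 4, 5, 6, 11, 1, 8, 10, 12, 7]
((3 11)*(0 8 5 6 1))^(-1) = (0 1 6 5 8)(3 11)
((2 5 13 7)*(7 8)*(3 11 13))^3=(2 11 7 3 8 5 13)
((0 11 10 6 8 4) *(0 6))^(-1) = ((0 11 10)(4 6 8))^(-1) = (0 10 11)(4 8 6)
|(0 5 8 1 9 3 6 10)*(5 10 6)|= 10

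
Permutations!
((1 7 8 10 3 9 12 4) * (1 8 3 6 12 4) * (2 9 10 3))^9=(1 12 6 10 3 8 4 9 2 7)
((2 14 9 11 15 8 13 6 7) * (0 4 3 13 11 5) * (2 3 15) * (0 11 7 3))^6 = ((0 4 15 8 7)(2 14 9 5 11)(3 13 6))^6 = (0 4 15 8 7)(2 14 9 5 11)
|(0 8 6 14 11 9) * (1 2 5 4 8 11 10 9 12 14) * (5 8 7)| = 12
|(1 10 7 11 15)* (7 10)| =4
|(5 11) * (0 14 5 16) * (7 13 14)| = 7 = |(0 7 13 14 5 11 16)|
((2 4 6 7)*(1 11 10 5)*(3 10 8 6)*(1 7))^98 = (1 8)(2 3 5)(4 10 7)(6 11)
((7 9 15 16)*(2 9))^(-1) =(2 7 16 15 9)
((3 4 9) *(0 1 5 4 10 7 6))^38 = (0 5 9 10 6 1 4 3 7)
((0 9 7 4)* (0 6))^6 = ((0 9 7 4 6))^6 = (0 9 7 4 6)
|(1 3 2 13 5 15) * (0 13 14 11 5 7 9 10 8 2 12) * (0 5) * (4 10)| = 10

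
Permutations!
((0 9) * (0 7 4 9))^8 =(4 7 9)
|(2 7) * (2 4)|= 3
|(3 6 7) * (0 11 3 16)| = 6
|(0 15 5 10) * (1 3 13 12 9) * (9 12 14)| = 20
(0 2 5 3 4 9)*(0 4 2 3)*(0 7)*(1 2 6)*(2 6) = [3, 6, 5, 2, 9, 7, 1, 0, 8, 4] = (0 3 2 5 7)(1 6)(4 9)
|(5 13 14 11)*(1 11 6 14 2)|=10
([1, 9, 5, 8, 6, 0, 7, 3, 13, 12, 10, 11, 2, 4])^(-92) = [2, 5, 9, 6, 8, 12, 13, 4, 7, 0, 10, 11, 1, 3]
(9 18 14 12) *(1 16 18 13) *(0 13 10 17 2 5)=(0 13 1 16 18 14 12 9 10 17 2 5)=[13, 16, 5, 3, 4, 0, 6, 7, 8, 10, 17, 11, 9, 1, 12, 15, 18, 2, 14]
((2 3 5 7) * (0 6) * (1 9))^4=((0 6)(1 9)(2 3 5 7))^4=(9)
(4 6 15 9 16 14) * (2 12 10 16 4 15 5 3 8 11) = (2 12 10 16 14 15 9 4 6 5 3 8 11) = [0, 1, 12, 8, 6, 3, 5, 7, 11, 4, 16, 2, 10, 13, 15, 9, 14]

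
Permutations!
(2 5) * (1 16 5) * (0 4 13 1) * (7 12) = (0 4 13 1 16 5 2)(7 12) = [4, 16, 0, 3, 13, 2, 6, 12, 8, 9, 10, 11, 7, 1, 14, 15, 5]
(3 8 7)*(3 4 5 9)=(3 8 7 4 5 9)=[0, 1, 2, 8, 5, 9, 6, 4, 7, 3]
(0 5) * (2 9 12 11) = (0 5)(2 9 12 11) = [5, 1, 9, 3, 4, 0, 6, 7, 8, 12, 10, 2, 11]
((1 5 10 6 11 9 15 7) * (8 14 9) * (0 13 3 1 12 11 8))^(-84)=(15)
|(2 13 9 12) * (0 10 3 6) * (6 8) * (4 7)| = 20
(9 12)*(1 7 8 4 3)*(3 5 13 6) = (1 7 8 4 5 13 6 3)(9 12) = [0, 7, 2, 1, 5, 13, 3, 8, 4, 12, 10, 11, 9, 6]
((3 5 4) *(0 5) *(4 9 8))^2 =((0 5 9 8 4 3))^2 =(0 9 4)(3 5 8)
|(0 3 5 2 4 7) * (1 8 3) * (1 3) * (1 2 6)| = 9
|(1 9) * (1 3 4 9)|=3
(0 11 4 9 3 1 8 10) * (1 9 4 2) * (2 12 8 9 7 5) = (0 11 12 8 10)(1 9 3 7 5 2) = [11, 9, 1, 7, 4, 2, 6, 5, 10, 3, 0, 12, 8]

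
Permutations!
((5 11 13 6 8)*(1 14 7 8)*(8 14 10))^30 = ((1 10 8 5 11 13 6)(7 14))^30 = (14)(1 8 11 6 10 5 13)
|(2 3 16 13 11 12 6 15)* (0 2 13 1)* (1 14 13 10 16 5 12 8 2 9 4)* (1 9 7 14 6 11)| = 60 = |(0 7 14 13 1)(2 3 5 12 11 8)(4 9)(6 15 10 16)|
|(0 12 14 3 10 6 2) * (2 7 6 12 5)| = |(0 5 2)(3 10 12 14)(6 7)| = 12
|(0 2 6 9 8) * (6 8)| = |(0 2 8)(6 9)| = 6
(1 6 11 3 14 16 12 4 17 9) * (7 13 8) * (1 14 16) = (1 6 11 3 16 12 4 17 9 14)(7 13 8) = [0, 6, 2, 16, 17, 5, 11, 13, 7, 14, 10, 3, 4, 8, 1, 15, 12, 9]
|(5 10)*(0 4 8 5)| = |(0 4 8 5 10)| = 5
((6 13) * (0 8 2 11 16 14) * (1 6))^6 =(16)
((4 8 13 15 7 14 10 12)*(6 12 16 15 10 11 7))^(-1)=((4 8 13 10 16 15 6 12)(7 14 11))^(-1)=(4 12 6 15 16 10 13 8)(7 11 14)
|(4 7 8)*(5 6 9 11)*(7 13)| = 4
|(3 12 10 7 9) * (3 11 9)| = 4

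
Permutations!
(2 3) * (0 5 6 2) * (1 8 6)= (0 5 1 8 6 2 3)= [5, 8, 3, 0, 4, 1, 2, 7, 6]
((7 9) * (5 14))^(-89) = (5 14)(7 9)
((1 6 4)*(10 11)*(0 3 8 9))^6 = (11)(0 8)(3 9)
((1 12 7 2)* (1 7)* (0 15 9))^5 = ((0 15 9)(1 12)(2 7))^5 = (0 9 15)(1 12)(2 7)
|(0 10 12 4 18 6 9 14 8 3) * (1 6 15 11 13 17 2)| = |(0 10 12 4 18 15 11 13 17 2 1 6 9 14 8 3)| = 16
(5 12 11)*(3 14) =(3 14)(5 12 11) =[0, 1, 2, 14, 4, 12, 6, 7, 8, 9, 10, 5, 11, 13, 3]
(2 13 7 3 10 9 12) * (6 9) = (2 13 7 3 10 6 9 12) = [0, 1, 13, 10, 4, 5, 9, 3, 8, 12, 6, 11, 2, 7]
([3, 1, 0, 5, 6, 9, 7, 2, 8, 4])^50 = (0 5 4 7)(2 3 9 6)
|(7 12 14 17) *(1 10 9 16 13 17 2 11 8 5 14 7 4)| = |(1 10 9 16 13 17 4)(2 11 8 5 14)(7 12)| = 70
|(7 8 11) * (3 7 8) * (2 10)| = 2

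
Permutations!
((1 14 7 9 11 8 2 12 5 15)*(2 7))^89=((1 14 2 12 5 15)(7 9 11 8))^89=(1 15 5 12 2 14)(7 9 11 8)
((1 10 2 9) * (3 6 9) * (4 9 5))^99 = (1 3 4 10 6 9 2 5) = ((1 10 2 3 6 5 4 9))^99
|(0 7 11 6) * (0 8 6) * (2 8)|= |(0 7 11)(2 8 6)|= 3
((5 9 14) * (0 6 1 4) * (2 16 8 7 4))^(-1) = (0 4 7 8 16 2 1 6)(5 14 9) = ((0 6 1 2 16 8 7 4)(5 9 14))^(-1)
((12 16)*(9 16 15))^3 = (9 15 12 16)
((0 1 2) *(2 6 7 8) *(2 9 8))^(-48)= ((0 1 6 7 2)(8 9))^(-48)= (9)(0 6 2 1 7)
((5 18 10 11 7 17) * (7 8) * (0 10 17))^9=(18)(0 7 8 11 10)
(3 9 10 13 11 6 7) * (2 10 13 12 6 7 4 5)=(2 10 12 6 4 5)(3 9 13 11 7)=[0, 1, 10, 9, 5, 2, 4, 3, 8, 13, 12, 7, 6, 11]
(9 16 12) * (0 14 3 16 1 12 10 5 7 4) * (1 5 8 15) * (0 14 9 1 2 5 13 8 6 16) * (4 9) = (0 4 14 3)(1 12)(2 5 7 9 13 8 15)(6 16 10) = [4, 12, 5, 0, 14, 7, 16, 9, 15, 13, 6, 11, 1, 8, 3, 2, 10]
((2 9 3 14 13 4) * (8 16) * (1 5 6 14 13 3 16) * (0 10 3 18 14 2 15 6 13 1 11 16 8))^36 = ((0 10 3 1 5 13 4 15 6 2 9 8 11 16)(14 18))^36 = (18)(0 6 3 9 5 11 4)(1 8 13 16 15 10 2)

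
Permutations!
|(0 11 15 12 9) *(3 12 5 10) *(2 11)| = 9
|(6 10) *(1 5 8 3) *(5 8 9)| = |(1 8 3)(5 9)(6 10)| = 6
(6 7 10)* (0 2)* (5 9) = (0 2)(5 9)(6 7 10) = [2, 1, 0, 3, 4, 9, 7, 10, 8, 5, 6]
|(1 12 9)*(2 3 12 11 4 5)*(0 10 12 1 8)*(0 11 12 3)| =|(0 10 3 1 12 9 8 11 4 5 2)| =11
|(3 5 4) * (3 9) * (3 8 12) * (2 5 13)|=|(2 5 4 9 8 12 3 13)|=8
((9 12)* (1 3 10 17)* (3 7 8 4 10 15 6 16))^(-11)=(1 7 8 4 10 17)(3 15 6 16)(9 12)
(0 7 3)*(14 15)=(0 7 3)(14 15)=[7, 1, 2, 0, 4, 5, 6, 3, 8, 9, 10, 11, 12, 13, 15, 14]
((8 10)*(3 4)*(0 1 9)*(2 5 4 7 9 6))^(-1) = (0 9 7 3 4 5 2 6 1)(8 10)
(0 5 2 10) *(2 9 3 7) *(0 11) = (0 5 9 3 7 2 10 11) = [5, 1, 10, 7, 4, 9, 6, 2, 8, 3, 11, 0]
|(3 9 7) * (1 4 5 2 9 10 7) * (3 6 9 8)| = 10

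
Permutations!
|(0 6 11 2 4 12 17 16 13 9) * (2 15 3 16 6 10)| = |(0 10 2 4 12 17 6 11 15 3 16 13 9)| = 13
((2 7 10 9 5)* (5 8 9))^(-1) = (2 5 10 7)(8 9)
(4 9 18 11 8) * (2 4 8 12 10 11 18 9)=(18)(2 4)(10 11 12)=[0, 1, 4, 3, 2, 5, 6, 7, 8, 9, 11, 12, 10, 13, 14, 15, 16, 17, 18]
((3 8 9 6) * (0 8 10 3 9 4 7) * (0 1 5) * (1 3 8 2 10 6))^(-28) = (0 7 5 4 1 8 9 10 6 2 3)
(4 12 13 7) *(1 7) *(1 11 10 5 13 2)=[0, 7, 1, 3, 12, 13, 6, 4, 8, 9, 5, 10, 2, 11]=(1 7 4 12 2)(5 13 11 10)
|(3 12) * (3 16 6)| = |(3 12 16 6)| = 4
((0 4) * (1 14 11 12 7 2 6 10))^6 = ((0 4)(1 14 11 12 7 2 6 10))^6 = (1 6 7 11)(2 12 14 10)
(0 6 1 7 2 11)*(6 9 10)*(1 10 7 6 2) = (0 9 7 1 6 10 2 11) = [9, 6, 11, 3, 4, 5, 10, 1, 8, 7, 2, 0]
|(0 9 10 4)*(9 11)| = |(0 11 9 10 4)| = 5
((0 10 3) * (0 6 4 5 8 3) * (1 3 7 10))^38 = (0 3 4 8 10 1 6 5 7)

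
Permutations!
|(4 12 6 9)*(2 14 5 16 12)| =8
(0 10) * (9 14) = (0 10)(9 14) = [10, 1, 2, 3, 4, 5, 6, 7, 8, 14, 0, 11, 12, 13, 9]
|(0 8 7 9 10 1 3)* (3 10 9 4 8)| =|(0 3)(1 10)(4 8 7)| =6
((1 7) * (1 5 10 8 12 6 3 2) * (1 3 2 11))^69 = (1 11 3 2 6 12 8 10 5 7)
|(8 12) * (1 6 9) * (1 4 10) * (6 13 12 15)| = |(1 13 12 8 15 6 9 4 10)| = 9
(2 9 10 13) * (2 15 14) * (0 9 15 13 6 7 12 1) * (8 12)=(0 9 10 6 7 8 12 1)(2 15 14)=[9, 0, 15, 3, 4, 5, 7, 8, 12, 10, 6, 11, 1, 13, 2, 14]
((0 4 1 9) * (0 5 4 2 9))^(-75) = ((0 2 9 5 4 1))^(-75) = (0 5)(1 9)(2 4)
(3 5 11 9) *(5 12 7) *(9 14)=[0, 1, 2, 12, 4, 11, 6, 5, 8, 3, 10, 14, 7, 13, 9]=(3 12 7 5 11 14 9)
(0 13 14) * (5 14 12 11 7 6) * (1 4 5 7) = (0 13 12 11 1 4 5 14)(6 7) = [13, 4, 2, 3, 5, 14, 7, 6, 8, 9, 10, 1, 11, 12, 0]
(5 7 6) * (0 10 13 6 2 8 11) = (0 10 13 6 5 7 2 8 11) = [10, 1, 8, 3, 4, 7, 5, 2, 11, 9, 13, 0, 12, 6]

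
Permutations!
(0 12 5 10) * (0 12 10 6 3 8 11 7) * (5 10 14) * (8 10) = [14, 1, 2, 10, 4, 6, 3, 0, 11, 9, 12, 7, 8, 13, 5] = (0 14 5 6 3 10 12 8 11 7)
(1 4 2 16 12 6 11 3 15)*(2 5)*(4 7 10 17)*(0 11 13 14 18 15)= (0 11 3)(1 7 10 17 4 5 2 16 12 6 13 14 18 15)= [11, 7, 16, 0, 5, 2, 13, 10, 8, 9, 17, 3, 6, 14, 18, 1, 12, 4, 15]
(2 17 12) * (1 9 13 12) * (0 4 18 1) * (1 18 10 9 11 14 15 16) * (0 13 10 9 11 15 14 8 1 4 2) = (18)(0 2 17 13 12)(1 15 16 4 9 10 11 8) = [2, 15, 17, 3, 9, 5, 6, 7, 1, 10, 11, 8, 0, 12, 14, 16, 4, 13, 18]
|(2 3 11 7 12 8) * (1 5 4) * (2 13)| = |(1 5 4)(2 3 11 7 12 8 13)| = 21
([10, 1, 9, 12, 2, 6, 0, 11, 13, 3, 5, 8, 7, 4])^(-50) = [5, 1, 7, 8, 12, 0, 10, 4, 9, 11, 6, 2, 13, 3]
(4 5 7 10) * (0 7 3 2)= (0 7 10 4 5 3 2)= [7, 1, 0, 2, 5, 3, 6, 10, 8, 9, 4]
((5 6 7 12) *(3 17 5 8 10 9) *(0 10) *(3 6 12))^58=((0 10 9 6 7 3 17 5 12 8))^58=(0 12 17 7 9)(3 6 10 8 5)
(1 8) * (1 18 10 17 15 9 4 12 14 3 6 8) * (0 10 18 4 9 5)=[10, 1, 2, 6, 12, 0, 8, 7, 4, 9, 17, 11, 14, 13, 3, 5, 16, 15, 18]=(18)(0 10 17 15 5)(3 6 8 4 12 14)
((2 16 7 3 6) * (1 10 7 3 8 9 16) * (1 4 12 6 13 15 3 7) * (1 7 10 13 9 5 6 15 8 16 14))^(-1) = ((1 13 8 5 6 2 4 12 15 3 9 14)(7 16 10))^(-1) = (1 14 9 3 15 12 4 2 6 5 8 13)(7 10 16)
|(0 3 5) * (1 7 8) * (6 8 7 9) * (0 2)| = 4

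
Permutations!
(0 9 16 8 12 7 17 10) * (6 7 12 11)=(0 9 16 8 11 6 7 17 10)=[9, 1, 2, 3, 4, 5, 7, 17, 11, 16, 0, 6, 12, 13, 14, 15, 8, 10]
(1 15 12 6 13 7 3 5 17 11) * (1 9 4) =(1 15 12 6 13 7 3 5 17 11 9 4) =[0, 15, 2, 5, 1, 17, 13, 3, 8, 4, 10, 9, 6, 7, 14, 12, 16, 11]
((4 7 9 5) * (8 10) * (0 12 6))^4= ((0 12 6)(4 7 9 5)(8 10))^4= (0 12 6)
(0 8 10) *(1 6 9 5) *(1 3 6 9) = (0 8 10)(1 9 5 3 6) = [8, 9, 2, 6, 4, 3, 1, 7, 10, 5, 0]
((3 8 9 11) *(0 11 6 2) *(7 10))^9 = ((0 11 3 8 9 6 2)(7 10))^9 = (0 3 9 2 11 8 6)(7 10)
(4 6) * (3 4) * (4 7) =(3 7 4 6) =[0, 1, 2, 7, 6, 5, 3, 4]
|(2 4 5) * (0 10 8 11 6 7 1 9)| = 24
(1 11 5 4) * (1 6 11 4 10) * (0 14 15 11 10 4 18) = (0 14 15 11 5 4 6 10 1 18) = [14, 18, 2, 3, 6, 4, 10, 7, 8, 9, 1, 5, 12, 13, 15, 11, 16, 17, 0]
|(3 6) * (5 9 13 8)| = |(3 6)(5 9 13 8)| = 4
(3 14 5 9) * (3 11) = (3 14 5 9 11) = [0, 1, 2, 14, 4, 9, 6, 7, 8, 11, 10, 3, 12, 13, 5]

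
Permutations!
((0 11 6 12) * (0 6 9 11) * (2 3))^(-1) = (2 3)(6 12)(9 11)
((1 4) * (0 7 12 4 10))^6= (12)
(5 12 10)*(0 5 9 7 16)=[5, 1, 2, 3, 4, 12, 6, 16, 8, 7, 9, 11, 10, 13, 14, 15, 0]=(0 5 12 10 9 7 16)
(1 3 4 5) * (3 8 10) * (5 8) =(1 5)(3 4 8 10) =[0, 5, 2, 4, 8, 1, 6, 7, 10, 9, 3]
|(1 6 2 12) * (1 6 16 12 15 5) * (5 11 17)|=|(1 16 12 6 2 15 11 17 5)|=9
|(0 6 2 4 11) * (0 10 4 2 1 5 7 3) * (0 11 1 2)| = 21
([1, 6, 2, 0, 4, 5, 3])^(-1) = (0 3 6 1)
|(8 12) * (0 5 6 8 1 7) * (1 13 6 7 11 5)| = 20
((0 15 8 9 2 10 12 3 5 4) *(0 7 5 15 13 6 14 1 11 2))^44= (0 11 15 6 10 9 1 3 13 2 8 14 12)(4 5 7)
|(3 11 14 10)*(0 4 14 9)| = |(0 4 14 10 3 11 9)| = 7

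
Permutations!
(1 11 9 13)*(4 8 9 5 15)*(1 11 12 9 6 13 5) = [0, 12, 2, 3, 8, 15, 13, 7, 6, 5, 10, 1, 9, 11, 14, 4] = (1 12 9 5 15 4 8 6 13 11)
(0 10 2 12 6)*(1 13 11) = (0 10 2 12 6)(1 13 11) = [10, 13, 12, 3, 4, 5, 0, 7, 8, 9, 2, 1, 6, 11]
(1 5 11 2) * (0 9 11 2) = [9, 5, 1, 3, 4, 2, 6, 7, 8, 11, 10, 0] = (0 9 11)(1 5 2)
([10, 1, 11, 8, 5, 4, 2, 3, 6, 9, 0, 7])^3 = (0 10)(2 3)(4 5)(6 7)(8 11)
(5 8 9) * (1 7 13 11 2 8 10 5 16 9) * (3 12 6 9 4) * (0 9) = (0 9 16 4 3 12 6)(1 7 13 11 2 8)(5 10) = [9, 7, 8, 12, 3, 10, 0, 13, 1, 16, 5, 2, 6, 11, 14, 15, 4]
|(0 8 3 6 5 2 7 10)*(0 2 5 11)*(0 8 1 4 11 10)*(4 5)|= 11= |(0 1 5 4 11 8 3 6 10 2 7)|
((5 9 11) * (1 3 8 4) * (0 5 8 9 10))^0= (11)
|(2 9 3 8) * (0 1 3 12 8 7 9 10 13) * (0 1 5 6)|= |(0 5 6)(1 3 7 9 12 8 2 10 13)|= 9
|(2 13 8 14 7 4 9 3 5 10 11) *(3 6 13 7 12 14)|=22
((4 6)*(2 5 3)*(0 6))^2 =(0 4 6)(2 3 5)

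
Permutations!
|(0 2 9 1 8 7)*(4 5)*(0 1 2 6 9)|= |(0 6 9 2)(1 8 7)(4 5)|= 12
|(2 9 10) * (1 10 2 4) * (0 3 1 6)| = |(0 3 1 10 4 6)(2 9)| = 6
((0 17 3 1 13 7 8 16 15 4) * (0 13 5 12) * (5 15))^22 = ((0 17 3 1 15 4 13 7 8 16 5 12))^22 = (0 5 8 13 15 3)(1 17 12 16 7 4)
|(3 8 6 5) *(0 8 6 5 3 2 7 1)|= |(0 8 5 2 7 1)(3 6)|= 6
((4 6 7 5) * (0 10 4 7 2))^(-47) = ((0 10 4 6 2)(5 7))^(-47) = (0 6 10 2 4)(5 7)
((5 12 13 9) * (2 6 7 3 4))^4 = ((2 6 7 3 4)(5 12 13 9))^4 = (13)(2 4 3 7 6)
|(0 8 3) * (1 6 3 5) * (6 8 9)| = 12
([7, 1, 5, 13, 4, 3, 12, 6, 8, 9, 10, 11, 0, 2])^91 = [12, 1, 13, 5, 4, 2, 7, 0, 8, 9, 10, 11, 6, 3]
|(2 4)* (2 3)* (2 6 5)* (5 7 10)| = 7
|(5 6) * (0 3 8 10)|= 4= |(0 3 8 10)(5 6)|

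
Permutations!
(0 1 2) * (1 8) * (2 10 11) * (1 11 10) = (0 8 11 2) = [8, 1, 0, 3, 4, 5, 6, 7, 11, 9, 10, 2]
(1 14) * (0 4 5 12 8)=[4, 14, 2, 3, 5, 12, 6, 7, 0, 9, 10, 11, 8, 13, 1]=(0 4 5 12 8)(1 14)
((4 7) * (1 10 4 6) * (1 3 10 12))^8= (12)(3 7 10 6 4)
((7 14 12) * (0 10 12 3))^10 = ((0 10 12 7 14 3))^10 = (0 14 12)(3 7 10)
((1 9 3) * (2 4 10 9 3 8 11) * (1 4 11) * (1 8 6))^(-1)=(1 6 9 10 4 3)(2 11)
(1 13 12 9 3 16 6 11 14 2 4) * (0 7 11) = (0 7 11 14 2 4 1 13 12 9 3 16 6) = [7, 13, 4, 16, 1, 5, 0, 11, 8, 3, 10, 14, 9, 12, 2, 15, 6]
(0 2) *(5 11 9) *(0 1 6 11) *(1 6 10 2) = (0 1 10 2 6 11 9 5) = [1, 10, 6, 3, 4, 0, 11, 7, 8, 5, 2, 9]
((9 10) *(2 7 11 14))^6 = ((2 7 11 14)(9 10))^6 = (2 11)(7 14)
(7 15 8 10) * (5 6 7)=(5 6 7 15 8 10)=[0, 1, 2, 3, 4, 6, 7, 15, 10, 9, 5, 11, 12, 13, 14, 8]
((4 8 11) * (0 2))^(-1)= ((0 2)(4 8 11))^(-1)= (0 2)(4 11 8)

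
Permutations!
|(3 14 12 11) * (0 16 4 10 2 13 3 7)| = 11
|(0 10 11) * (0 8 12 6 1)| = |(0 10 11 8 12 6 1)| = 7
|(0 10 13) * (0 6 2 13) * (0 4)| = 3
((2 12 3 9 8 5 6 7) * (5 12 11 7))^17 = ((2 11 7)(3 9 8 12)(5 6))^17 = (2 7 11)(3 9 8 12)(5 6)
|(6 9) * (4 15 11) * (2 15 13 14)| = |(2 15 11 4 13 14)(6 9)| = 6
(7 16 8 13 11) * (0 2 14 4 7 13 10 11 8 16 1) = (16)(0 2 14 4 7 1)(8 10 11 13) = [2, 0, 14, 3, 7, 5, 6, 1, 10, 9, 11, 13, 12, 8, 4, 15, 16]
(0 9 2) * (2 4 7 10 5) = (0 9 4 7 10 5 2) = [9, 1, 0, 3, 7, 2, 6, 10, 8, 4, 5]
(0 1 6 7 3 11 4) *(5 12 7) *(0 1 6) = (0 6 5 12 7 3 11 4 1) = [6, 0, 2, 11, 1, 12, 5, 3, 8, 9, 10, 4, 7]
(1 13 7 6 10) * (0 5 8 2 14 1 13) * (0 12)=(0 5 8 2 14 1 12)(6 10 13 7)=[5, 12, 14, 3, 4, 8, 10, 6, 2, 9, 13, 11, 0, 7, 1]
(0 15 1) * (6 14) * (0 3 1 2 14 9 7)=(0 15 2 14 6 9 7)(1 3)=[15, 3, 14, 1, 4, 5, 9, 0, 8, 7, 10, 11, 12, 13, 6, 2]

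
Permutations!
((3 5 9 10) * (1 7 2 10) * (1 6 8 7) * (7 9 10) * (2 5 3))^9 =((2 7 5 10)(6 8 9))^9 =(2 7 5 10)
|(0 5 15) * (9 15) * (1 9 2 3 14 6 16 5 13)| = 30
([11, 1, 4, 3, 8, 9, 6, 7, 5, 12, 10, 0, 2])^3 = (0 11)(2 5)(4 9)(8 12)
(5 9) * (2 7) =(2 7)(5 9) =[0, 1, 7, 3, 4, 9, 6, 2, 8, 5]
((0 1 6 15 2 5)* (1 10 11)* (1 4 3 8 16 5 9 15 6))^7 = ((0 10 11 4 3 8 16 5)(2 9 15))^7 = (0 5 16 8 3 4 11 10)(2 9 15)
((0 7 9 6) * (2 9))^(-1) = (0 6 9 2 7)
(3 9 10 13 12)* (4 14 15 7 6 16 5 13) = (3 9 10 4 14 15 7 6 16 5 13 12) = [0, 1, 2, 9, 14, 13, 16, 6, 8, 10, 4, 11, 3, 12, 15, 7, 5]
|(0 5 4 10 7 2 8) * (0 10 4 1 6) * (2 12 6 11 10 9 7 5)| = |(0 2 8 9 7 12 6)(1 11 10 5)| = 28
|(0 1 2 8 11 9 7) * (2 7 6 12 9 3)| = |(0 1 7)(2 8 11 3)(6 12 9)| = 12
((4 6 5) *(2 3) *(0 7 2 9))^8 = (0 3 7 9 2)(4 5 6)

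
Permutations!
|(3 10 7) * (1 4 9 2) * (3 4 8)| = 8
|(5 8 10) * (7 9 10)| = |(5 8 7 9 10)| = 5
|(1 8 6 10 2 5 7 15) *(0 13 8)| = |(0 13 8 6 10 2 5 7 15 1)| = 10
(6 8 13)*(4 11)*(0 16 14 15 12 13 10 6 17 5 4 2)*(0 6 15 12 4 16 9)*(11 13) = (0 9)(2 6 8 10 15 4 13 17 5 16 14 12 11) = [9, 1, 6, 3, 13, 16, 8, 7, 10, 0, 15, 2, 11, 17, 12, 4, 14, 5]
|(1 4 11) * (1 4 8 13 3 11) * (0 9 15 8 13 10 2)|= 30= |(0 9 15 8 10 2)(1 13 3 11 4)|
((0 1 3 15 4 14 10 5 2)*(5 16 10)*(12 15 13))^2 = (16)(0 3 12 4 5)(1 13 15 14 2)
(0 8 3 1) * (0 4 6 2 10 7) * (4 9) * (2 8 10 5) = [10, 9, 5, 1, 6, 2, 8, 0, 3, 4, 7] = (0 10 7)(1 9 4 6 8 3)(2 5)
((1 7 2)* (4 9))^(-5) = (1 7 2)(4 9)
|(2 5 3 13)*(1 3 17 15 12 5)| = 4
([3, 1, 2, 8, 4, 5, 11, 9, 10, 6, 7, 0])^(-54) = (0 8 7 6)(3 10 9 11)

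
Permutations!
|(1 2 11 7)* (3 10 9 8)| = |(1 2 11 7)(3 10 9 8)| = 4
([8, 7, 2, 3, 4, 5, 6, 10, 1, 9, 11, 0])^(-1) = (0 11 10 7 1 8)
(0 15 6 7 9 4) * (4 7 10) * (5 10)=(0 15 6 5 10 4)(7 9)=[15, 1, 2, 3, 0, 10, 5, 9, 8, 7, 4, 11, 12, 13, 14, 6]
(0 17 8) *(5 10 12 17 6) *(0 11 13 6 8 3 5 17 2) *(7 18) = (0 8 11 13 6 17 3 5 10 12 2)(7 18) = [8, 1, 0, 5, 4, 10, 17, 18, 11, 9, 12, 13, 2, 6, 14, 15, 16, 3, 7]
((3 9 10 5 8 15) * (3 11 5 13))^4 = (15)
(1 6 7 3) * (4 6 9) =(1 9 4 6 7 3) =[0, 9, 2, 1, 6, 5, 7, 3, 8, 4]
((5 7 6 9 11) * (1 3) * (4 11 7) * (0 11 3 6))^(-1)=(0 7 9 6 1 3 4 5 11)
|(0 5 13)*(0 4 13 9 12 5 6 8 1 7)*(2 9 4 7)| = 11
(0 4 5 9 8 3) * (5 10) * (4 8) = (0 8 3)(4 10 5 9) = [8, 1, 2, 0, 10, 9, 6, 7, 3, 4, 5]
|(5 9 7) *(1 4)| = 6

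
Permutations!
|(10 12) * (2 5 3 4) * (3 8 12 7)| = 8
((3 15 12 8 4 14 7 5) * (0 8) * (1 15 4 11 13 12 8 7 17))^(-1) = ((0 7 5 3 4 14 17 1 15 8 11 13 12))^(-1) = (0 12 13 11 8 15 1 17 14 4 3 5 7)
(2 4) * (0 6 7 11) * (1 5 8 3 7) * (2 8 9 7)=(0 6 1 5 9 7 11)(2 4 8 3)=[6, 5, 4, 2, 8, 9, 1, 11, 3, 7, 10, 0]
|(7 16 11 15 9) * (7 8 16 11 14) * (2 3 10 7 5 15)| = 30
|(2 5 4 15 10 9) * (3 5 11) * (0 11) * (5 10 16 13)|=30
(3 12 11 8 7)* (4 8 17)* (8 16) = [0, 1, 2, 12, 16, 5, 6, 3, 7, 9, 10, 17, 11, 13, 14, 15, 8, 4] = (3 12 11 17 4 16 8 7)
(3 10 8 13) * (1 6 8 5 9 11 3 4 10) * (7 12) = (1 6 8 13 4 10 5 9 11 3)(7 12) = [0, 6, 2, 1, 10, 9, 8, 12, 13, 11, 5, 3, 7, 4]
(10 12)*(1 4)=(1 4)(10 12)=[0, 4, 2, 3, 1, 5, 6, 7, 8, 9, 12, 11, 10]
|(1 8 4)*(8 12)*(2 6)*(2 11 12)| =7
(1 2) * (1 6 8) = [0, 2, 6, 3, 4, 5, 8, 7, 1] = (1 2 6 8)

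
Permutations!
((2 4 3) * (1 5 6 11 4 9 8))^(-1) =((1 5 6 11 4 3 2 9 8))^(-1) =(1 8 9 2 3 4 11 6 5)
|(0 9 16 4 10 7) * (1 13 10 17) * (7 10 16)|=15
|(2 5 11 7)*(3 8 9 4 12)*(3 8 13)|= 4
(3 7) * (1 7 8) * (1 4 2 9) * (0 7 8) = (0 7 3)(1 8 4 2 9) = [7, 8, 9, 0, 2, 5, 6, 3, 4, 1]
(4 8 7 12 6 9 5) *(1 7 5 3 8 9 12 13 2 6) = (1 7 13 2 6 12)(3 8 5 4 9) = [0, 7, 6, 8, 9, 4, 12, 13, 5, 3, 10, 11, 1, 2]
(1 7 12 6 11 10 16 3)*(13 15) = (1 7 12 6 11 10 16 3)(13 15) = [0, 7, 2, 1, 4, 5, 11, 12, 8, 9, 16, 10, 6, 15, 14, 13, 3]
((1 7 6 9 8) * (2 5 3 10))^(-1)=(1 8 9 6 7)(2 10 3 5)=((1 7 6 9 8)(2 5 3 10))^(-1)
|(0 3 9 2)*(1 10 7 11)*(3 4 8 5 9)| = |(0 4 8 5 9 2)(1 10 7 11)| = 12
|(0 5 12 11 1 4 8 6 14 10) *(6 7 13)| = |(0 5 12 11 1 4 8 7 13 6 14 10)| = 12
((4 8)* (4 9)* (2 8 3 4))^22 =((2 8 9)(3 4))^22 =(2 8 9)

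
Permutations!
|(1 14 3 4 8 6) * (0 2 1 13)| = |(0 2 1 14 3 4 8 6 13)| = 9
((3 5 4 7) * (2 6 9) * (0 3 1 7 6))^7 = ((0 3 5 4 6 9 2)(1 7))^7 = (9)(1 7)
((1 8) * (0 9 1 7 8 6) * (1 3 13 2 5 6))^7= (13)(7 8)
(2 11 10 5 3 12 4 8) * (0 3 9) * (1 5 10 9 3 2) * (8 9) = [2, 5, 11, 12, 9, 3, 6, 7, 1, 0, 10, 8, 4] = (0 2 11 8 1 5 3 12 4 9)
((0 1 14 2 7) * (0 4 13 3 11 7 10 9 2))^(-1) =((0 1 14)(2 10 9)(3 11 7 4 13))^(-1) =(0 14 1)(2 9 10)(3 13 4 7 11)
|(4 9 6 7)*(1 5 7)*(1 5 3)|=|(1 3)(4 9 6 5 7)|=10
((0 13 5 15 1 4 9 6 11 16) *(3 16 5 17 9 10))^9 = (0 4 11 13 10 5 17 3 15 9 16 1 6)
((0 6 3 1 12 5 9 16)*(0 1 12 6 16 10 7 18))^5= (0 12 18 3 7 6 10 1 9 16 5)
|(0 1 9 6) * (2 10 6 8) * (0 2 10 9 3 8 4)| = |(0 1 3 8 10 6 2 9 4)| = 9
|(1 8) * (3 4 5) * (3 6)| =4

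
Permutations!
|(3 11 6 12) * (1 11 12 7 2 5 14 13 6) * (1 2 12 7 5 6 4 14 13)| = |(1 11 2 6 5 13 4 14)(3 7 12)| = 24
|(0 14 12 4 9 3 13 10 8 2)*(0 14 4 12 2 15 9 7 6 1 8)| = |(0 4 7 6 1 8 15 9 3 13 10)(2 14)| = 22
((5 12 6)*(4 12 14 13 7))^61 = ((4 12 6 5 14 13 7))^61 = (4 13 5 12 7 14 6)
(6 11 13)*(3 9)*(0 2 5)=(0 2 5)(3 9)(6 11 13)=[2, 1, 5, 9, 4, 0, 11, 7, 8, 3, 10, 13, 12, 6]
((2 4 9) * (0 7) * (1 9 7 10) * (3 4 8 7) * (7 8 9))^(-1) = (0 7 1 10)(2 9)(3 4)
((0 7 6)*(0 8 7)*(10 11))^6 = (11)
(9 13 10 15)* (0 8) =(0 8)(9 13 10 15) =[8, 1, 2, 3, 4, 5, 6, 7, 0, 13, 15, 11, 12, 10, 14, 9]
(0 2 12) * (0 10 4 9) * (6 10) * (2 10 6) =[10, 1, 12, 3, 9, 5, 6, 7, 8, 0, 4, 11, 2] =(0 10 4 9)(2 12)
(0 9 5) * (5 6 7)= (0 9 6 7 5)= [9, 1, 2, 3, 4, 0, 7, 5, 8, 6]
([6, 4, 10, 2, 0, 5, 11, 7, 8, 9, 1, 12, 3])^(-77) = (0 3 4 12 1 11 10 6 2)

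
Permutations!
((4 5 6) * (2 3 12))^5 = (2 12 3)(4 6 5)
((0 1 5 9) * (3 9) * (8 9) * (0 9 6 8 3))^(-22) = (9)(0 5 1) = ((9)(0 1 5)(6 8))^(-22)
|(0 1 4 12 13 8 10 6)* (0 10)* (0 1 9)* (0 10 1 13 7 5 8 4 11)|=6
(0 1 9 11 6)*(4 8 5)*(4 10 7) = [1, 9, 2, 3, 8, 10, 0, 4, 5, 11, 7, 6] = (0 1 9 11 6)(4 8 5 10 7)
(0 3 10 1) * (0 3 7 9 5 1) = (0 7 9 5 1 3 10) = [7, 3, 2, 10, 4, 1, 6, 9, 8, 5, 0]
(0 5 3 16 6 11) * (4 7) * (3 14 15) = (0 5 14 15 3 16 6 11)(4 7) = [5, 1, 2, 16, 7, 14, 11, 4, 8, 9, 10, 0, 12, 13, 15, 3, 6]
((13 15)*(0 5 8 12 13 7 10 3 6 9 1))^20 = (0 3 13)(1 10 12)(5 6 15)(7 8 9)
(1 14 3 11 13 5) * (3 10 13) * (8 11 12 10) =(1 14 8 11 3 12 10 13 5) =[0, 14, 2, 12, 4, 1, 6, 7, 11, 9, 13, 3, 10, 5, 8]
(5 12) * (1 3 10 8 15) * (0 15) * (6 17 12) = (0 15 1 3 10 8)(5 6 17 12) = [15, 3, 2, 10, 4, 6, 17, 7, 0, 9, 8, 11, 5, 13, 14, 1, 16, 12]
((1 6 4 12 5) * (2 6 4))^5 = (1 4 12 5)(2 6)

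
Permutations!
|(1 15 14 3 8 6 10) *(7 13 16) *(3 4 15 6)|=|(1 6 10)(3 8)(4 15 14)(7 13 16)|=6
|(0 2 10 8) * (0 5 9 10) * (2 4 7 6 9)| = 9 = |(0 4 7 6 9 10 8 5 2)|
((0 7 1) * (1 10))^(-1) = ((0 7 10 1))^(-1) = (0 1 10 7)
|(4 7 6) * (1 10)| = 6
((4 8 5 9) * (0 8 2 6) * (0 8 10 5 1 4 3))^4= ((0 10 5 9 3)(1 4 2 6 8))^4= (0 3 9 5 10)(1 8 6 2 4)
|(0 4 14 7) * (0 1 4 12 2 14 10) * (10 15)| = 9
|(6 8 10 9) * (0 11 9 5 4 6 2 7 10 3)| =|(0 11 9 2 7 10 5 4 6 8 3)| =11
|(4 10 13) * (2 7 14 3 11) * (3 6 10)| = 9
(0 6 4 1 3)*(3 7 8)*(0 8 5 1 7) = (0 6 4 7 5 1)(3 8) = [6, 0, 2, 8, 7, 1, 4, 5, 3]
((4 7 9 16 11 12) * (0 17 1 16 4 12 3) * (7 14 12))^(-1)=((0 17 1 16 11 3)(4 14 12 7 9))^(-1)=(0 3 11 16 1 17)(4 9 7 12 14)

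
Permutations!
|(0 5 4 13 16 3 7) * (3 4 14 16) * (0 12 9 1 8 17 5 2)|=12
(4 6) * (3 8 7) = (3 8 7)(4 6) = [0, 1, 2, 8, 6, 5, 4, 3, 7]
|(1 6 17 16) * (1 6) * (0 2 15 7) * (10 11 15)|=|(0 2 10 11 15 7)(6 17 16)|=6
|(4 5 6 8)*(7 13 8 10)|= |(4 5 6 10 7 13 8)|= 7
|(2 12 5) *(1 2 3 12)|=|(1 2)(3 12 5)|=6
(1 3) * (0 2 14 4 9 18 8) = (0 2 14 4 9 18 8)(1 3) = [2, 3, 14, 1, 9, 5, 6, 7, 0, 18, 10, 11, 12, 13, 4, 15, 16, 17, 8]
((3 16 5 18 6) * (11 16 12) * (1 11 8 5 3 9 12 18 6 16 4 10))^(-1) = (1 10 4 11)(3 16 18)(5 8 12 9 6)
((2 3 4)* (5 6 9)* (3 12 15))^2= ((2 12 15 3 4)(5 6 9))^2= (2 15 4 12 3)(5 9 6)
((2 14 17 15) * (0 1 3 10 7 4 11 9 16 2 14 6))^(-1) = (0 6 2 16 9 11 4 7 10 3 1)(14 15 17)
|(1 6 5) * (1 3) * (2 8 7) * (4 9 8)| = 20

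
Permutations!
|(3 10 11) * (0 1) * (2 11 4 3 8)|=6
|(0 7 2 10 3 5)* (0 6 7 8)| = 6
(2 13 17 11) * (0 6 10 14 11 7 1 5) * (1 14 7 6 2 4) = (0 2 13 17 6 10 7 14 11 4 1 5) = [2, 5, 13, 3, 1, 0, 10, 14, 8, 9, 7, 4, 12, 17, 11, 15, 16, 6]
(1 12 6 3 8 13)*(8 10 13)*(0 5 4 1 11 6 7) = [5, 12, 2, 10, 1, 4, 3, 0, 8, 9, 13, 6, 7, 11] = (0 5 4 1 12 7)(3 10 13 11 6)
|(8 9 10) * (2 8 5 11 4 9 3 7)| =20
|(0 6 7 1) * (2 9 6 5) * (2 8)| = |(0 5 8 2 9 6 7 1)| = 8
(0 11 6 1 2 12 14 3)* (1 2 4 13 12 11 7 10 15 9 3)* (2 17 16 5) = (0 7 10 15 9 3)(1 4 13 12 14)(2 11 6 17 16 5) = [7, 4, 11, 0, 13, 2, 17, 10, 8, 3, 15, 6, 14, 12, 1, 9, 5, 16]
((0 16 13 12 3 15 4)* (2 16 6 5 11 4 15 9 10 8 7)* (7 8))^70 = (2 10 3 13)(7 9 12 16)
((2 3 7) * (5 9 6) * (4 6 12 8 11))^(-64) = (2 7 3)(4 11 8 12 9 5 6)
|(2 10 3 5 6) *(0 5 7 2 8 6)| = 4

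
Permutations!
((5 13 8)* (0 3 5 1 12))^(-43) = ((0 3 5 13 8 1 12))^(-43) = (0 12 1 8 13 5 3)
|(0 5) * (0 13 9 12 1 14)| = 7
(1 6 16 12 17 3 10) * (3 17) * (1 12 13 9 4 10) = (17)(1 6 16 13 9 4 10 12 3) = [0, 6, 2, 1, 10, 5, 16, 7, 8, 4, 12, 11, 3, 9, 14, 15, 13, 17]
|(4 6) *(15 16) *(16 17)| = 6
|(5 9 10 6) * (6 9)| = 2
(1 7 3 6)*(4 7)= (1 4 7 3 6)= [0, 4, 2, 6, 7, 5, 1, 3]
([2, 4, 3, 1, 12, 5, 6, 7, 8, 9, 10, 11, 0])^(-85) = [12, 3, 0, 2, 1, 5, 6, 7, 8, 9, 10, 11, 4]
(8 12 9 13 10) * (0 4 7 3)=(0 4 7 3)(8 12 9 13 10)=[4, 1, 2, 0, 7, 5, 6, 3, 12, 13, 8, 11, 9, 10]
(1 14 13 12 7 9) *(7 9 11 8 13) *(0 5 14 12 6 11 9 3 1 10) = (0 5 14 7 9 10)(1 12 3)(6 11 8 13) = [5, 12, 2, 1, 4, 14, 11, 9, 13, 10, 0, 8, 3, 6, 7]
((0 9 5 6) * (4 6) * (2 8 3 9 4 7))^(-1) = ((0 4 6)(2 8 3 9 5 7))^(-1) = (0 6 4)(2 7 5 9 3 8)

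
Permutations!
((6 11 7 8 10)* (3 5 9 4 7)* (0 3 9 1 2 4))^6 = ((0 3 5 1 2 4 7 8 10 6 11 9))^6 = (0 7)(1 6)(2 11)(3 8)(4 9)(5 10)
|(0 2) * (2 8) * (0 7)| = |(0 8 2 7)| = 4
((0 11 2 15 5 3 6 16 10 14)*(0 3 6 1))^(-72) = ((0 11 2 15 5 6 16 10 14 3 1))^(-72) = (0 6 1 5 3 15 14 2 10 11 16)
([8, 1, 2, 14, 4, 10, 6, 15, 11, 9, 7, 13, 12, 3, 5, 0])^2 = (0 11 3 5 7)(8 13 14 10 15)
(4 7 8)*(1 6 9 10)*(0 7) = (0 7 8 4)(1 6 9 10) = [7, 6, 2, 3, 0, 5, 9, 8, 4, 10, 1]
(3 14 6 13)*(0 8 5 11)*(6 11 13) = (0 8 5 13 3 14 11) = [8, 1, 2, 14, 4, 13, 6, 7, 5, 9, 10, 0, 12, 3, 11]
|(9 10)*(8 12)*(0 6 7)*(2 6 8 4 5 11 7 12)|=18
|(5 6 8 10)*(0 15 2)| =|(0 15 2)(5 6 8 10)| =12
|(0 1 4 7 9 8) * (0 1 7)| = |(0 7 9 8 1 4)| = 6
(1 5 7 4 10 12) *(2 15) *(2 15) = (15)(1 5 7 4 10 12) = [0, 5, 2, 3, 10, 7, 6, 4, 8, 9, 12, 11, 1, 13, 14, 15]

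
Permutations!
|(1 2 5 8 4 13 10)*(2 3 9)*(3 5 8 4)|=20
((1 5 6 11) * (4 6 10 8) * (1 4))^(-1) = (1 8 10 5)(4 11 6)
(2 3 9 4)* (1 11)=[0, 11, 3, 9, 2, 5, 6, 7, 8, 4, 10, 1]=(1 11)(2 3 9 4)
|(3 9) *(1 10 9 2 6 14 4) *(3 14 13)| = 20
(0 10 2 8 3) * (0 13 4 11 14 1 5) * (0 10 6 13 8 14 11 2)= (0 6 13 4 2 14 1 5 10)(3 8)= [6, 5, 14, 8, 2, 10, 13, 7, 3, 9, 0, 11, 12, 4, 1]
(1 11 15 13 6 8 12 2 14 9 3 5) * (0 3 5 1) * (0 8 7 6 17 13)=(0 3 1 11 15)(2 14 9 5 8 12)(6 7)(13 17)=[3, 11, 14, 1, 4, 8, 7, 6, 12, 5, 10, 15, 2, 17, 9, 0, 16, 13]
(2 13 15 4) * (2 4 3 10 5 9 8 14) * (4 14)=(2 13 15 3 10 5 9 8 4 14)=[0, 1, 13, 10, 14, 9, 6, 7, 4, 8, 5, 11, 12, 15, 2, 3]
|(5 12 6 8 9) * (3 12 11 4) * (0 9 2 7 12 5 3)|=|(0 9 3 5 11 4)(2 7 12 6 8)|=30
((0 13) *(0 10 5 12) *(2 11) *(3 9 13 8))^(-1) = (0 12 5 10 13 9 3 8)(2 11)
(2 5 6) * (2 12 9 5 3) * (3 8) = [0, 1, 8, 2, 4, 6, 12, 7, 3, 5, 10, 11, 9] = (2 8 3)(5 6 12 9)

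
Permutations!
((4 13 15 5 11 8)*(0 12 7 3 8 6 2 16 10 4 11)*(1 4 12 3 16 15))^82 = (0 8 6 15)(1 4 13)(2 5 3 11)(7 10)(12 16)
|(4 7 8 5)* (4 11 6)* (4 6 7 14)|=4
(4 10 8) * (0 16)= (0 16)(4 10 8)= [16, 1, 2, 3, 10, 5, 6, 7, 4, 9, 8, 11, 12, 13, 14, 15, 0]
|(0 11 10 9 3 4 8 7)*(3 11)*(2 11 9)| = 15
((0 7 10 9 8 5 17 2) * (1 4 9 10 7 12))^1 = (0 12 1 4 9 8 5 17 2)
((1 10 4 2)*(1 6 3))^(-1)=(1 3 6 2 4 10)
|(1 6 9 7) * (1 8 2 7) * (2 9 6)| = |(1 2 7 8 9)| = 5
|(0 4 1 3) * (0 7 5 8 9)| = 8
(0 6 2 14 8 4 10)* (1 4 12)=(0 6 2 14 8 12 1 4 10)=[6, 4, 14, 3, 10, 5, 2, 7, 12, 9, 0, 11, 1, 13, 8]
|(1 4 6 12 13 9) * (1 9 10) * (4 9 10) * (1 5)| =4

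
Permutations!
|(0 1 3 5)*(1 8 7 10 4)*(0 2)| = |(0 8 7 10 4 1 3 5 2)| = 9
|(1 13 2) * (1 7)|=|(1 13 2 7)|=4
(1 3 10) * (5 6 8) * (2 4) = (1 3 10)(2 4)(5 6 8) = [0, 3, 4, 10, 2, 6, 8, 7, 5, 9, 1]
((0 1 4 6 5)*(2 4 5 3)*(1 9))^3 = (0 5 1 9)(2 3 6 4)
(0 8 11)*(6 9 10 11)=(0 8 6 9 10 11)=[8, 1, 2, 3, 4, 5, 9, 7, 6, 10, 11, 0]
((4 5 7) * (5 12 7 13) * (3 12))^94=(13)(3 7)(4 12)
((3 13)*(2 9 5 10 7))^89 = ((2 9 5 10 7)(3 13))^89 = (2 7 10 5 9)(3 13)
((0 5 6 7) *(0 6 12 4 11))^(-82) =(0 4 5 11 12) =((0 5 12 4 11)(6 7))^(-82)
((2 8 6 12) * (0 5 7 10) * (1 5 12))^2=((0 12 2 8 6 1 5 7 10))^2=(0 2 6 5 10 12 8 1 7)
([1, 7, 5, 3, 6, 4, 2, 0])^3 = [0, 1, 6, 3, 5, 2, 4, 7]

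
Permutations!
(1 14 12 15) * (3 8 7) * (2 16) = [0, 14, 16, 8, 4, 5, 6, 3, 7, 9, 10, 11, 15, 13, 12, 1, 2] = (1 14 12 15)(2 16)(3 8 7)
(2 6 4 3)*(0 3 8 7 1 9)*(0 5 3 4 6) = (0 4 8 7 1 9 5 3 2) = [4, 9, 0, 2, 8, 3, 6, 1, 7, 5]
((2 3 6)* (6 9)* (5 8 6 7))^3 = ((2 3 9 7 5 8 6))^3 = (2 7 6 9 8 3 5)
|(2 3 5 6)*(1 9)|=|(1 9)(2 3 5 6)|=4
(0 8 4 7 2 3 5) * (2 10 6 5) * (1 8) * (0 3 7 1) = (1 8 4)(2 7 10 6 5 3) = [0, 8, 7, 2, 1, 3, 5, 10, 4, 9, 6]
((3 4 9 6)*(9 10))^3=(3 9 4 6 10)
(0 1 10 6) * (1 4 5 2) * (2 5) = (0 4 2 1 10 6) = [4, 10, 1, 3, 2, 5, 0, 7, 8, 9, 6]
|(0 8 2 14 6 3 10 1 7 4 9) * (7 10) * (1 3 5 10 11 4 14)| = 42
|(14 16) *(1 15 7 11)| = |(1 15 7 11)(14 16)| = 4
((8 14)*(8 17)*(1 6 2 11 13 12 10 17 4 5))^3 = ((1 6 2 11 13 12 10 17 8 14 4 5))^3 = (1 11 10 14)(2 12 8 5)(4 6 13 17)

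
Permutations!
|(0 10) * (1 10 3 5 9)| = |(0 3 5 9 1 10)| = 6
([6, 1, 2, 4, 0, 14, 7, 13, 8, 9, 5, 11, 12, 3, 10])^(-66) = (14)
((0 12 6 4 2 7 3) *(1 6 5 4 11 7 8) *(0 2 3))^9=(0 11 1 2 4 12 7 6 8 3 5)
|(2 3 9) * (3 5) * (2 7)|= |(2 5 3 9 7)|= 5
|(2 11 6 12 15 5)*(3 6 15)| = 12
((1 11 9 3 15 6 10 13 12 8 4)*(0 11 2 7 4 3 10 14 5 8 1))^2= ((0 11 9 10 13 12 1 2 7 4)(3 15 6 14 5 8))^2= (0 9 13 1 7)(2 4 11 10 12)(3 6 5)(8 15 14)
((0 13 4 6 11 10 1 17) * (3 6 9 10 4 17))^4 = ((0 13 17)(1 3 6 11 4 9 10))^4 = (0 13 17)(1 4 3 9 6 10 11)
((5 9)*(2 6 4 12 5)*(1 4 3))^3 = (1 5 6 4 9 3 12 2)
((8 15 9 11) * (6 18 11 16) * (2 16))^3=((2 16 6 18 11 8 15 9))^3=(2 18 15 16 11 9 6 8)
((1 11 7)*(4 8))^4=((1 11 7)(4 8))^4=(1 11 7)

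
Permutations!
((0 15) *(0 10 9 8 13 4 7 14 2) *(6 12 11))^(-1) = (0 2 14 7 4 13 8 9 10 15)(6 11 12)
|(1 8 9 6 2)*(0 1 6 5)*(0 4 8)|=4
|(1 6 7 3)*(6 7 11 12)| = |(1 7 3)(6 11 12)| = 3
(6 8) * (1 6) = (1 6 8) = [0, 6, 2, 3, 4, 5, 8, 7, 1]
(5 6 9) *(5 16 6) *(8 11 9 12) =(6 12 8 11 9 16) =[0, 1, 2, 3, 4, 5, 12, 7, 11, 16, 10, 9, 8, 13, 14, 15, 6]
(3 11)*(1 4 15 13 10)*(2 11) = (1 4 15 13 10)(2 11 3) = [0, 4, 11, 2, 15, 5, 6, 7, 8, 9, 1, 3, 12, 10, 14, 13]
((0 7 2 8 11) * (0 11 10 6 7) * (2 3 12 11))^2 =(2 10 7 12)(3 11 8 6)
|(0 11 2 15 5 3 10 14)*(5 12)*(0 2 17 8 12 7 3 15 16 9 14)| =20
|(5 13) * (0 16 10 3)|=|(0 16 10 3)(5 13)|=4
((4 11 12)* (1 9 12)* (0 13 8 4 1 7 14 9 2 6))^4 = ((0 13 8 4 11 7 14 9 12 1 2 6))^4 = (0 11 12)(1 13 7)(2 8 14)(4 9 6)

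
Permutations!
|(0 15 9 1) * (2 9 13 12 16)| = 8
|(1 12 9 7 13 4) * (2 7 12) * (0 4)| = 6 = |(0 4 1 2 7 13)(9 12)|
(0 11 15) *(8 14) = (0 11 15)(8 14) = [11, 1, 2, 3, 4, 5, 6, 7, 14, 9, 10, 15, 12, 13, 8, 0]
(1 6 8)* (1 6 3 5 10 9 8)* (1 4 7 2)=(1 3 5 10 9 8 6 4 7 2)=[0, 3, 1, 5, 7, 10, 4, 2, 6, 8, 9]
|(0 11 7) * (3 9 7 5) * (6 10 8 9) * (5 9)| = 20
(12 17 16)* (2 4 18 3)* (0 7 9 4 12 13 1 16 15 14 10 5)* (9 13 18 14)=(0 7 13 1 16 18 3 2 12 17 15 9 4 14 10 5)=[7, 16, 12, 2, 14, 0, 6, 13, 8, 4, 5, 11, 17, 1, 10, 9, 18, 15, 3]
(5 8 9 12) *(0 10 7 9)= (0 10 7 9 12 5 8)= [10, 1, 2, 3, 4, 8, 6, 9, 0, 12, 7, 11, 5]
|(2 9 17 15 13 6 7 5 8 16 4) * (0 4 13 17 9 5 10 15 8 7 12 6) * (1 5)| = 12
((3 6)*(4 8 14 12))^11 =(3 6)(4 12 14 8)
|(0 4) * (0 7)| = |(0 4 7)| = 3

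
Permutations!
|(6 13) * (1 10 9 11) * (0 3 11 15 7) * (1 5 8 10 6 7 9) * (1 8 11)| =|(0 3 1 6 13 7)(5 11)(8 10)(9 15)| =6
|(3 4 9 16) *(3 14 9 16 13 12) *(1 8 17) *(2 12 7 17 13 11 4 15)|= |(1 8 13 7 17)(2 12 3 15)(4 16 14 9 11)|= 20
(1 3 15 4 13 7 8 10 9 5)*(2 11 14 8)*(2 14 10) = [0, 3, 11, 15, 13, 1, 6, 14, 2, 5, 9, 10, 12, 7, 8, 4] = (1 3 15 4 13 7 14 8 2 11 10 9 5)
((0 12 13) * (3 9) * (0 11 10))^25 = ((0 12 13 11 10)(3 9))^25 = (13)(3 9)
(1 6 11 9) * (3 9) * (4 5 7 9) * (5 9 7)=[0, 6, 2, 4, 9, 5, 11, 7, 8, 1, 10, 3]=(1 6 11 3 4 9)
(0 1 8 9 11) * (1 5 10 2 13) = (0 5 10 2 13 1 8 9 11) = [5, 8, 13, 3, 4, 10, 6, 7, 9, 11, 2, 0, 12, 1]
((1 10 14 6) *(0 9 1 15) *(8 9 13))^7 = (0 6 10 9 13 15 14 1 8)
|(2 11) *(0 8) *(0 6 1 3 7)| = 6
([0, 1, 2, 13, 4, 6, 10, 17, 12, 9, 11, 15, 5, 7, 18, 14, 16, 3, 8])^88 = [0, 1, 2, 3, 4, 8, 12, 7, 14, 9, 5, 6, 18, 13, 11, 10, 16, 17, 15]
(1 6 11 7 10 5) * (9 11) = (1 6 9 11 7 10 5) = [0, 6, 2, 3, 4, 1, 9, 10, 8, 11, 5, 7]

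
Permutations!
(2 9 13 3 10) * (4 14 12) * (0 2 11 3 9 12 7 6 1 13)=(0 2 12 4 14 7 6 1 13 9)(3 10 11)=[2, 13, 12, 10, 14, 5, 1, 6, 8, 0, 11, 3, 4, 9, 7]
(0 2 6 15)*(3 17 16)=(0 2 6 15)(3 17 16)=[2, 1, 6, 17, 4, 5, 15, 7, 8, 9, 10, 11, 12, 13, 14, 0, 3, 16]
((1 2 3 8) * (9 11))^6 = (11)(1 3)(2 8)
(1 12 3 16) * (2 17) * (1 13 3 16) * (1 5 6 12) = (2 17)(3 5 6 12 16 13) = [0, 1, 17, 5, 4, 6, 12, 7, 8, 9, 10, 11, 16, 3, 14, 15, 13, 2]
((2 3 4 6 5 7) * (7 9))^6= (2 7 9 5 6 4 3)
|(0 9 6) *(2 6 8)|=5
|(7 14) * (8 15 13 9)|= |(7 14)(8 15 13 9)|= 4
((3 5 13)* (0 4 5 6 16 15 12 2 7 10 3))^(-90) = ((0 4 5 13)(2 7 10 3 6 16 15 12))^(-90) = (0 5)(2 15 6 10)(3 7 12 16)(4 13)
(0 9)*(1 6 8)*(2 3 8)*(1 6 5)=(0 9)(1 5)(2 3 8 6)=[9, 5, 3, 8, 4, 1, 2, 7, 6, 0]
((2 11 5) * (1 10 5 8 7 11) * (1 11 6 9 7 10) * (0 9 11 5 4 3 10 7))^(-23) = (0 9)(2 5)(3 10 4)(6 11 8 7)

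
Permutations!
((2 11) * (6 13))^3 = ((2 11)(6 13))^3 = (2 11)(6 13)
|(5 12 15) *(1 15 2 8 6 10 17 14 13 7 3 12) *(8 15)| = 13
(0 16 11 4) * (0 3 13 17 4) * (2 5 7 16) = [2, 1, 5, 13, 3, 7, 6, 16, 8, 9, 10, 0, 12, 17, 14, 15, 11, 4] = (0 2 5 7 16 11)(3 13 17 4)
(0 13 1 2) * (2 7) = (0 13 1 7 2) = [13, 7, 0, 3, 4, 5, 6, 2, 8, 9, 10, 11, 12, 1]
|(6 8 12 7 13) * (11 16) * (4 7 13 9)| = |(4 7 9)(6 8 12 13)(11 16)| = 12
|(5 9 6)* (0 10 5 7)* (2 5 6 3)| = |(0 10 6 7)(2 5 9 3)| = 4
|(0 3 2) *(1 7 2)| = 5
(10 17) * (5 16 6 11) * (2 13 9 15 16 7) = [0, 1, 13, 3, 4, 7, 11, 2, 8, 15, 17, 5, 12, 9, 14, 16, 6, 10] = (2 13 9 15 16 6 11 5 7)(10 17)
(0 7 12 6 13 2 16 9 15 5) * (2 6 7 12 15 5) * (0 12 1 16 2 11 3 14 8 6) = (0 1 16 9 5 12 7 15 11 3 14 8 6 13) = [1, 16, 2, 14, 4, 12, 13, 15, 6, 5, 10, 3, 7, 0, 8, 11, 9]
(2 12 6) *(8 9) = (2 12 6)(8 9) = [0, 1, 12, 3, 4, 5, 2, 7, 9, 8, 10, 11, 6]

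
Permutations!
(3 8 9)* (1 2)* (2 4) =[0, 4, 1, 8, 2, 5, 6, 7, 9, 3] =(1 4 2)(3 8 9)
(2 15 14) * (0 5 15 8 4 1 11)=[5, 11, 8, 3, 1, 15, 6, 7, 4, 9, 10, 0, 12, 13, 2, 14]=(0 5 15 14 2 8 4 1 11)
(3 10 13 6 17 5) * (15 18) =[0, 1, 2, 10, 4, 3, 17, 7, 8, 9, 13, 11, 12, 6, 14, 18, 16, 5, 15] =(3 10 13 6 17 5)(15 18)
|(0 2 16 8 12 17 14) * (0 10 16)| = 6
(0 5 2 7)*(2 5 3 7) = (0 3 7) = [3, 1, 2, 7, 4, 5, 6, 0]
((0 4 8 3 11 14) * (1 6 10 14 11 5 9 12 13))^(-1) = (0 14 10 6 1 13 12 9 5 3 8 4)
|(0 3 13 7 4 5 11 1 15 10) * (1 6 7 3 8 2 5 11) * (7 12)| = |(0 8 2 5 1 15 10)(3 13)(4 11 6 12 7)| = 70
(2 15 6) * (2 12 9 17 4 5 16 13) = [0, 1, 15, 3, 5, 16, 12, 7, 8, 17, 10, 11, 9, 2, 14, 6, 13, 4] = (2 15 6 12 9 17 4 5 16 13)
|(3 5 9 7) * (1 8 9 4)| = |(1 8 9 7 3 5 4)| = 7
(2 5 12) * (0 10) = [10, 1, 5, 3, 4, 12, 6, 7, 8, 9, 0, 11, 2] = (0 10)(2 5 12)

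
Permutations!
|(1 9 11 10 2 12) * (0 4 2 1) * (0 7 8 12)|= |(0 4 2)(1 9 11 10)(7 8 12)|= 12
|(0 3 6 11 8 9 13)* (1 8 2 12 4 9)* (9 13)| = |(0 3 6 11 2 12 4 13)(1 8)| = 8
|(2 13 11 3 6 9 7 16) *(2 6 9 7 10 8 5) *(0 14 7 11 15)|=14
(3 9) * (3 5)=(3 9 5)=[0, 1, 2, 9, 4, 3, 6, 7, 8, 5]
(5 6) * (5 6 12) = [0, 1, 2, 3, 4, 12, 6, 7, 8, 9, 10, 11, 5] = (5 12)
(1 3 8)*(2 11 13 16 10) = (1 3 8)(2 11 13 16 10) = [0, 3, 11, 8, 4, 5, 6, 7, 1, 9, 2, 13, 12, 16, 14, 15, 10]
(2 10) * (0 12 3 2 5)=[12, 1, 10, 2, 4, 0, 6, 7, 8, 9, 5, 11, 3]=(0 12 3 2 10 5)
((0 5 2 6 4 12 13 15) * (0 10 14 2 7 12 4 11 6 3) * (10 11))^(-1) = (0 3 2 14 10 6 11 15 13 12 7 5)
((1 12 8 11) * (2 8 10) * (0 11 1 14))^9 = (14)(1 8 2 10 12)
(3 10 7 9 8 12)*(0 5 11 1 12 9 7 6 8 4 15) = (0 5 11 1 12 3 10 6 8 9 4 15) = [5, 12, 2, 10, 15, 11, 8, 7, 9, 4, 6, 1, 3, 13, 14, 0]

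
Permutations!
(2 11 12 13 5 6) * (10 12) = (2 11 10 12 13 5 6) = [0, 1, 11, 3, 4, 6, 2, 7, 8, 9, 12, 10, 13, 5]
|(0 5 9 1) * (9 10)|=|(0 5 10 9 1)|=5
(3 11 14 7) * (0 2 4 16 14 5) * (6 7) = (0 2 4 16 14 6 7 3 11 5) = [2, 1, 4, 11, 16, 0, 7, 3, 8, 9, 10, 5, 12, 13, 6, 15, 14]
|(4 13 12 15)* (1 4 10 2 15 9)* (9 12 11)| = |(1 4 13 11 9)(2 15 10)| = 15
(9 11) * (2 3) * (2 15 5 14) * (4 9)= (2 3 15 5 14)(4 9 11)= [0, 1, 3, 15, 9, 14, 6, 7, 8, 11, 10, 4, 12, 13, 2, 5]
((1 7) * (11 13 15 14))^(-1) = (1 7)(11 14 15 13)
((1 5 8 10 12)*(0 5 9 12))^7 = ((0 5 8 10)(1 9 12))^7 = (0 10 8 5)(1 9 12)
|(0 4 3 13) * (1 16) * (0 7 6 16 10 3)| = 14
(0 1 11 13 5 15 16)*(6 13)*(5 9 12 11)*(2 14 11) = (0 1 5 15 16)(2 14 11 6 13 9 12) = [1, 5, 14, 3, 4, 15, 13, 7, 8, 12, 10, 6, 2, 9, 11, 16, 0]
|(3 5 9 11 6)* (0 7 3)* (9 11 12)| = |(0 7 3 5 11 6)(9 12)| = 6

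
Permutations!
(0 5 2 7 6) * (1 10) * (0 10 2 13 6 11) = (0 5 13 6 10 1 2 7 11) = [5, 2, 7, 3, 4, 13, 10, 11, 8, 9, 1, 0, 12, 6]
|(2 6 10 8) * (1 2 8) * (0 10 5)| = 6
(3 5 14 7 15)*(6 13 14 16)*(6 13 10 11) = (3 5 16 13 14 7 15)(6 10 11) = [0, 1, 2, 5, 4, 16, 10, 15, 8, 9, 11, 6, 12, 14, 7, 3, 13]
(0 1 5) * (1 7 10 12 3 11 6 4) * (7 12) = [12, 5, 2, 11, 1, 0, 4, 10, 8, 9, 7, 6, 3] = (0 12 3 11 6 4 1 5)(7 10)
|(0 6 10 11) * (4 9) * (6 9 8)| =|(0 9 4 8 6 10 11)| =7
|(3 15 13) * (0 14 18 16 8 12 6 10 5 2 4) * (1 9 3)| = 55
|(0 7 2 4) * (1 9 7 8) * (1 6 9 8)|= |(0 1 8 6 9 7 2 4)|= 8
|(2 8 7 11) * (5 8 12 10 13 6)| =9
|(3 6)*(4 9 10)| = 6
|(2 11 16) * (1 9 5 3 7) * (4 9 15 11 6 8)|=|(1 15 11 16 2 6 8 4 9 5 3 7)|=12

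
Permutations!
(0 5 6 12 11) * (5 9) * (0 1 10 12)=(0 9 5 6)(1 10 12 11)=[9, 10, 2, 3, 4, 6, 0, 7, 8, 5, 12, 1, 11]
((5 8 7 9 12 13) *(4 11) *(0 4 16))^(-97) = (0 16 11 4)(5 13 12 9 7 8)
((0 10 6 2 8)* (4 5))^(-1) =((0 10 6 2 8)(4 5))^(-1) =(0 8 2 6 10)(4 5)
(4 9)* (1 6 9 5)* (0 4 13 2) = (0 4 5 1 6 9 13 2) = [4, 6, 0, 3, 5, 1, 9, 7, 8, 13, 10, 11, 12, 2]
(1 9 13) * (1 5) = (1 9 13 5) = [0, 9, 2, 3, 4, 1, 6, 7, 8, 13, 10, 11, 12, 5]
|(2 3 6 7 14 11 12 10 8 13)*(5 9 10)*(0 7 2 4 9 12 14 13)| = |(0 7 13 4 9 10 8)(2 3 6)(5 12)(11 14)| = 42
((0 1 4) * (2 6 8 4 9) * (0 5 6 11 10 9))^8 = ((0 1)(2 11 10 9)(4 5 6 8))^8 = (11)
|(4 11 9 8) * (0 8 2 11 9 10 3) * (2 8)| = |(0 2 11 10 3)(4 9 8)| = 15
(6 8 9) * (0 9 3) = (0 9 6 8 3) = [9, 1, 2, 0, 4, 5, 8, 7, 3, 6]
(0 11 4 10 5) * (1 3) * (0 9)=(0 11 4 10 5 9)(1 3)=[11, 3, 2, 1, 10, 9, 6, 7, 8, 0, 5, 4]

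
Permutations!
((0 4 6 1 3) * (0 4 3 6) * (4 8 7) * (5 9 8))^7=((0 3 5 9 8 7 4)(1 6))^7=(9)(1 6)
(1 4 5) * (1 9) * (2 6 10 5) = (1 4 2 6 10 5 9) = [0, 4, 6, 3, 2, 9, 10, 7, 8, 1, 5]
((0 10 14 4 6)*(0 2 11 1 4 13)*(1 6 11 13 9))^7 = ((0 10 14 9 1 4 11 6 2 13))^7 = (0 6 1 10 2 4 14 13 11 9)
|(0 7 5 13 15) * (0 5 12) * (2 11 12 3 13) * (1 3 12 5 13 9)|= 6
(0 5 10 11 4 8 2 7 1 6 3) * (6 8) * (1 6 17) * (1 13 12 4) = (0 5 10 11 1 8 2 7 6 3)(4 17 13 12) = [5, 8, 7, 0, 17, 10, 3, 6, 2, 9, 11, 1, 4, 12, 14, 15, 16, 13]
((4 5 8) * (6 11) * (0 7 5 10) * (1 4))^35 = (6 11)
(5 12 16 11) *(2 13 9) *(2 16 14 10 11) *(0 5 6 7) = (0 5 12 14 10 11 6 7)(2 13 9 16) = [5, 1, 13, 3, 4, 12, 7, 0, 8, 16, 11, 6, 14, 9, 10, 15, 2]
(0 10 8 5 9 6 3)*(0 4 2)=(0 10 8 5 9 6 3 4 2)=[10, 1, 0, 4, 2, 9, 3, 7, 5, 6, 8]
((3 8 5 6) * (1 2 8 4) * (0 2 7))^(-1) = ((0 2 8 5 6 3 4 1 7))^(-1) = (0 7 1 4 3 6 5 8 2)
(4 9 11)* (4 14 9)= (9 11 14)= [0, 1, 2, 3, 4, 5, 6, 7, 8, 11, 10, 14, 12, 13, 9]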